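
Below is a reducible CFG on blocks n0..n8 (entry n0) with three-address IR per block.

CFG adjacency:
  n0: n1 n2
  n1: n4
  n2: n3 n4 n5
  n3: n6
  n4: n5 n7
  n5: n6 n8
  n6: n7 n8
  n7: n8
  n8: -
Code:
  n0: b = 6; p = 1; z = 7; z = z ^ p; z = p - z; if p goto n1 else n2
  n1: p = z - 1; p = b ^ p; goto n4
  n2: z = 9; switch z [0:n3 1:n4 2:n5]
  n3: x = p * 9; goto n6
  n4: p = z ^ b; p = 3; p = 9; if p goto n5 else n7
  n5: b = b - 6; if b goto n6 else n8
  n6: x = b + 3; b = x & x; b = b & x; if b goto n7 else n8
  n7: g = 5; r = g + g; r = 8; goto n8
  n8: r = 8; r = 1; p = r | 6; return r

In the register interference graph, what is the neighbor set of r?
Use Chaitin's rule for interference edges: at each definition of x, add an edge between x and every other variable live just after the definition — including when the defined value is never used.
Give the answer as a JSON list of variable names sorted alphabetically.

Answer: ["p"]

Derivation:
Block summaries:
  n0 def {b,p,z} use ∅
  n1 def {p} use {b,z}
  n2 def {z} use ∅
  n3 def {x} use {p}
  n4 def {p} use {b,z}
  n5 def {b} use {b}
  n6 def {b,x} use {b}
  n7 def {g,r} use ∅
  n8 def {p,r} use ∅

Backward fixpoint:
  live n0: ∅→{b,p,z}
  live n1: {b,z}→{b,z}
  live n2: {b,p}→{b,p,z}
  live n3: {b,p}→{b}
  live n4: {b,z}→{b}
  live n5: {b}→{b}
  live n6: {b}→∅
  live n7: ∅→∅
  live n8: ∅→∅

Interference:
  b: {p,x,z}
  g: ∅
  p: {b,r,z}
  r: {p}
  x: {b}
  z: {b,p}

N(r) = ["p"]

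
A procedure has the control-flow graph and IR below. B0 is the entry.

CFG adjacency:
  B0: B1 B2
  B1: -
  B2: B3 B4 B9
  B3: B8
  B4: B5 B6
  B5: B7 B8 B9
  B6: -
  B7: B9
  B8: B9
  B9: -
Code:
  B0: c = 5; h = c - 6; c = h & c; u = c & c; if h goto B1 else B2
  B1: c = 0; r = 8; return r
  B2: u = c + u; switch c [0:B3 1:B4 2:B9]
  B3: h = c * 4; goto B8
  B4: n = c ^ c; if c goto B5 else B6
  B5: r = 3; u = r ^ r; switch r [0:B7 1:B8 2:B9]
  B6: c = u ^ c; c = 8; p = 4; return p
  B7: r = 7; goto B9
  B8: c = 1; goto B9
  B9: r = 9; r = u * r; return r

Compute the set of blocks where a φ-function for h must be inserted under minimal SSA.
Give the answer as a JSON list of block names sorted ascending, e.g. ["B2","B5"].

Answer: ["B8", "B9"]

Derivation:
idom tree: B1←B0 B2←B0 B3←B2 B4←B2 B5←B4 B6←B4 B7←B5 B8←B2 B9←B2
Join-block Dom:
  B8: preds {B3,B5}: {B0,B2,B3} ∩ {B0,B2,B4,B5} = {B0,B2}; idom=B2
  B9: preds {B2,B5,B7,B8}: {B0,B2} ∩ {B0,B2,B4,B5} ∩ {B0,B2,B4,B5,B7} ∩ {B0,B2,B8} = {B0,B2}; idom=B2

DF derivation:
  B8←B3: walk B3 to B2
  B8←B5: walk B5→B4 to B2
  B9←B2: walk · to B2
  B9←B5: walk B5→B4 to B2
  B9←B7: walk B7→B5→B4 to B2
  B9←B8: walk B8 to B2
  DF(B0)=∅
  DF(B1)=∅
  DF(B2)=∅
  DF(B3)={B8}
  DF(B4)={B8,B9}
  DF(B5)={B8,B9}
  DF(B6)=∅
  DF(B7)={B9}
  DF(B8)={B9}
  DF(B9)=∅

φ for h: defs {B0,B3}
  DF⁺ = {B8,B9}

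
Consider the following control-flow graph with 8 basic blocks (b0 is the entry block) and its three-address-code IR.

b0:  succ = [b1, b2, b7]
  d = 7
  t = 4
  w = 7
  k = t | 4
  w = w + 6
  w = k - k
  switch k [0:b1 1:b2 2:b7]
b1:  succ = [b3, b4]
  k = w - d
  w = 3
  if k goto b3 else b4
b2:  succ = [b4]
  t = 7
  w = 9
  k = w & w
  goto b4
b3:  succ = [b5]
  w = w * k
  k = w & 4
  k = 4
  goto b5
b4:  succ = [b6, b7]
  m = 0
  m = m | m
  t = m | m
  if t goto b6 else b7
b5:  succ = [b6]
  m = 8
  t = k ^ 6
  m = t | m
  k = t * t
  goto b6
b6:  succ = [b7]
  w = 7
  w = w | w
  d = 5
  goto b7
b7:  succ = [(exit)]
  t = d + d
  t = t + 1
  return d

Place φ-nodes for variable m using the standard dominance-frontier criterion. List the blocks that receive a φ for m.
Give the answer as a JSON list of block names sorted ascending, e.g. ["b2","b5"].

idom tree: b1←b0 b2←b0 b3←b1 b4←b0 b5←b3 b6←b0 b7←b0
Join-block Dom:
  b4: preds {b1,b2}: {b0,b1} ∩ {b0,b2} = {b0}; idom=b0
  b6: preds {b4,b5}: {b0,b4} ∩ {b0,b1,b3,b5} = {b0}; idom=b0
  b7: preds {b0,b4,b6}: {b0} ∩ {b0,b4} ∩ {b0,b6} = {b0}; idom=b0

DF derivation:
  b4←b1: walk b1 to b0
  b4←b2: walk b2 to b0
  b6←b4: walk b4 to b0
  b6←b5: walk b5→b3→b1 to b0
  b7←b0: walk · to b0
  b7←b4: walk b4 to b0
  b7←b6: walk b6 to b0
  b0 → ∅
  b1 → {b4,b6}
  b2 → {b4}
  b3 → {b6}
  b4 → {b6,b7}
  b5 → {b6}
  b6 → {b7}
  b7 → ∅

φ for m: defs {b4,b5}
  DF⁺ = {b6,b7}

Answer: ["b6", "b7"]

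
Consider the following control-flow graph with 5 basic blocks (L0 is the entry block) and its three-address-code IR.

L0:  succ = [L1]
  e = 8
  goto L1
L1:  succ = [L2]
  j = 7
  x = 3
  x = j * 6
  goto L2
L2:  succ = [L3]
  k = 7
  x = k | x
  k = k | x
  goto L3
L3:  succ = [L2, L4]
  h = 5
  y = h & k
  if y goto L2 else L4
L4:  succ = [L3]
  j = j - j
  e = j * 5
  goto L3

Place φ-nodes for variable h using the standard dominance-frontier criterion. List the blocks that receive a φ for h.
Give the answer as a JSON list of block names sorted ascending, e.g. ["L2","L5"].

Answer: ["L2", "L3"]

Working:
idom tree: L1←L0 L2←L1 L3←L2 L4←L3
Join-block Dom:
  L2: preds {L1,L3}: {L0,L1} ∩ {L0,L1,L2,L3} = {L0,L1}; idom=L1
  L3: preds {L2,L4}: {L0,L1,L2} ∩ {L0,L1,L2,L3,L4} = {L0,L1,L2}; idom=L2

Frontier:
  L2←L1: walk · to L1
  L2←L3: walk L3→L2 to L1
  L3←L2: walk · to L2
  L3←L4: walk L4→L3 to L2
  L0 → ∅
  L1 → ∅
  L2 → {L2}
  L3 → {L2,L3}
  L4 → {L3}

φ for h: defs {L3}
  DF⁺ = {L2,L3}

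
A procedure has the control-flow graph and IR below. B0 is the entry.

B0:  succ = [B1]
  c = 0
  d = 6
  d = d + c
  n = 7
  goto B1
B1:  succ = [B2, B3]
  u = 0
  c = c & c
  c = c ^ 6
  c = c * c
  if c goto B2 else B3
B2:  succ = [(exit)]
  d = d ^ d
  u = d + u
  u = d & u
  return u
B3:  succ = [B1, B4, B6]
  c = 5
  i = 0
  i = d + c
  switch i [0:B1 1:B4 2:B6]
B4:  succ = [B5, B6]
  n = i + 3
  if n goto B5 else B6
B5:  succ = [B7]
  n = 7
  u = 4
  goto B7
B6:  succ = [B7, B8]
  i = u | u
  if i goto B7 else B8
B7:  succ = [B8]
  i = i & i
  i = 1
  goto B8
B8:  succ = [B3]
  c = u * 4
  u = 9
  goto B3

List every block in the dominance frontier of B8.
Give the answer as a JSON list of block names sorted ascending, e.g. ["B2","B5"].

Answer: ["B3"]

Derivation:
idom tree: B1←B0 B2←B1 B3←B1 B4←B3 B5←B4 B6←B3 B7←B3 B8←B3
Dom∩ at merges:
  B1: preds {B0,B3}: {B0} ∩ {B0,B1,B3} = {B0}; idom=B0
  B3: preds {B1,B8}: {B0,B1} ∩ {B0,B1,B3,B8} = {B0,B1}; idom=B1
  B6: preds {B3,B4}: {B0,B1,B3} ∩ {B0,B1,B3,B4} = {B0,B1,B3}; idom=B3
  B7: preds {B5,B6}: {B0,B1,B3,B4,B5} ∩ {B0,B1,B3,B6} = {B0,B1,B3}; idom=B3
  B8: preds {B6,B7}: {B0,B1,B3,B6} ∩ {B0,B1,B3,B7} = {B0,B1,B3}; idom=B3

DF derivation:
  B1←B0: walk · to B0
  B1←B3: walk B3→B1 to B0
  B3←B1: walk · to B1
  B3←B8: walk B8→B3 to B1
  B6←B3: walk · to B3
  B6←B4: walk B4 to B3
  B7←B5: walk B5→B4 to B3
  B7←B6: walk B6 to B3
  B8←B6: walk B6 to B3
  B8←B7: walk B7 to B3
  DF(B0)=∅
  DF(B1)={B1}
  DF(B2)=∅
  DF(B3)={B1,B3}
  DF(B4)={B6,B7}
  DF(B5)={B7}
  DF(B6)={B7,B8}
  DF(B7)={B8}
  DF(B8)={B3}

DF(B8) = ["B3"]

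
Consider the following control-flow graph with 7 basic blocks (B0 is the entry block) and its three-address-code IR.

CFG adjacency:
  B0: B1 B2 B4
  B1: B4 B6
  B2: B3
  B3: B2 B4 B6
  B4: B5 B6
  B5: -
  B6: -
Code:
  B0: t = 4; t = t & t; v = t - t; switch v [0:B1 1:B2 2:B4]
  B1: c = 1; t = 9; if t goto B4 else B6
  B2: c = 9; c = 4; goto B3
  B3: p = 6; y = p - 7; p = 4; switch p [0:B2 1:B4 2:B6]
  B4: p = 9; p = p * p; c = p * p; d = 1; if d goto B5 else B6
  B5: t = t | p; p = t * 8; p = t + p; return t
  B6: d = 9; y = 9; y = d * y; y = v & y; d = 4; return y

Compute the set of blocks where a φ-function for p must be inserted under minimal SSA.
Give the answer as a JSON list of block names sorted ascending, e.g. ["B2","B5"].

Answer: ["B2", "B4", "B6"]

Working:
idom tree: B1←B0 B2←B0 B3←B2 B4←B0 B5←B4 B6←B0
Dom∩ at merges:
  B2: preds {B0,B3}: {B0} ∩ {B0,B2,B3} = {B0}; idom=B0
  B4: preds {B0,B1,B3}: {B0} ∩ {B0,B1} ∩ {B0,B2,B3} = {B0}; idom=B0
  B6: preds {B1,B3,B4}: {B0,B1} ∩ {B0,B2,B3} ∩ {B0,B4} = {B0}; idom=B0

DF walk-up:
  join B2 pred B0: · stop@B0
  join B2 pred B3: B3→B2 stop@B0
  join B4 pred B0: · stop@B0
  join B4 pred B1: B1 stop@B0
  join B4 pred B3: B3→B2 stop@B0
  join B6 pred B1: B1 stop@B0
  join B6 pred B3: B3→B2 stop@B0
  join B6 pred B4: B4 stop@B0
  B0 → ∅
  B1 → {B4,B6}
  B2 → {B2,B4,B6}
  B3 → {B2,B4,B6}
  B4 → {B6}
  B5 → ∅
  B6 → ∅

φ for p: defs {B3,B4,B5}
  DF⁺ = {B2,B4,B6}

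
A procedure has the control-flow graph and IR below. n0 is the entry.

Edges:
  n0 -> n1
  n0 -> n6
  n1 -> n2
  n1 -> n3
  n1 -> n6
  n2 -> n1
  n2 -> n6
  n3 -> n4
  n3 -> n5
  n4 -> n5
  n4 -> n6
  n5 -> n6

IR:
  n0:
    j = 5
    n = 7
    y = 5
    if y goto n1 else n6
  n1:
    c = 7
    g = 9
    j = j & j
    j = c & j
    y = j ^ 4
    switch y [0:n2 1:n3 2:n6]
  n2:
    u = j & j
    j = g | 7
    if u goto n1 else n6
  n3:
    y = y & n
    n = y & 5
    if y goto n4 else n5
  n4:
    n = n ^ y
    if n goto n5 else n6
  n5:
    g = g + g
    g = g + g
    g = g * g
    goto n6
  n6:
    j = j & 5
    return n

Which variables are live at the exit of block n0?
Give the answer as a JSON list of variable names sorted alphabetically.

Block summaries:
  n0: def={j,n,y} ue=∅
  n1: def={c,g,j,y} ue={j}
  n2: def={j,u} ue={g,j}
  n3: def={n,y} ue={n,y}
  n4: def={n} ue={n,y}
  n5: def={g} ue={g}
  n6: def={j} ue={j,n}

Live sets:
  n0: in=∅ out={j,n}
  n1: in={j,n} out={g,j,n,y}
  n2: in={g,j,n} out={j,n}
  n3: in={g,j,n,y} out={g,j,n,y}
  n4: in={g,j,n,y} out={g,j,n}
  n5: in={g,j,n} out={j,n}
  n6: in={j,n} out=∅

live-out(n0) = ["j", "n"]

Answer: ["j", "n"]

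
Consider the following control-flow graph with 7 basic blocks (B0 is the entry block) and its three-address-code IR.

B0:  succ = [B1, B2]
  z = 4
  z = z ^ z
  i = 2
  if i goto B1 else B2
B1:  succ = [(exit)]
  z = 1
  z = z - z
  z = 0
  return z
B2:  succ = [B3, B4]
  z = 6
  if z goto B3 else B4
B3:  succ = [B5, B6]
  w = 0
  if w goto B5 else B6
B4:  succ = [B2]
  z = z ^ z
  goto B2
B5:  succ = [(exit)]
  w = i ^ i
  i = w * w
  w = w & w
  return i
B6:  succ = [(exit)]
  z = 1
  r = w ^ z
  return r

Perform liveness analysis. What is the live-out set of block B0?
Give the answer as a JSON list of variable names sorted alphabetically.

def/use:
  B0: {i,z} / ∅
  B1: {z} / ∅
  B2: {z} / ∅
  B3: {w} / ∅
  B4: {z} / {z}
  B5: {i,w} / {i}
  B6: {r,z} / {w}

Backward fixpoint:
  B0: in=∅ out={i}
  B1: in=∅ out=∅
  B2: in={i} out={i,z}
  B3: in={i} out={i,w}
  B4: in={i,z} out={i}
  B5: in={i} out=∅
  B6: in={w} out=∅

live-out(B0) = ["i"]

Answer: ["i"]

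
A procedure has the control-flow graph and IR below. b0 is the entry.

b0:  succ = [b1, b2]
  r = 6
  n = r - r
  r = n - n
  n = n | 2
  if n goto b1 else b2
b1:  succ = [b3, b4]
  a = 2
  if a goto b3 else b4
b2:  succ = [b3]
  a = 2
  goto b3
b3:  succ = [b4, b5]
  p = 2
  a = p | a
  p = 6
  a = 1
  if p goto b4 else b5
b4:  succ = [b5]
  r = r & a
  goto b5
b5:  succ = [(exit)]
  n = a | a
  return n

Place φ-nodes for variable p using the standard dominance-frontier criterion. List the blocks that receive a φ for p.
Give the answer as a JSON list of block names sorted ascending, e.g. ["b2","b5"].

Answer: ["b4", "b5"]

Derivation:
idom tree: b1←b0 b2←b0 b3←b0 b4←b0 b5←b0
Dom at joins:
  b3: preds {b1,b2}: {b0,b1} ∩ {b0,b2} = {b0}; idom=b0
  b4: preds {b1,b3}: {b0,b1} ∩ {b0,b3} = {b0}; idom=b0
  b5: preds {b3,b4}: {b0,b3} ∩ {b0,b4} = {b0}; idom=b0

DF walk-up:
  join b3 pred b1: b1 stop@b0
  join b3 pred b2: b2 stop@b0
  join b4 pred b1: b1 stop@b0
  join b4 pred b3: b3 stop@b0
  join b5 pred b3: b3 stop@b0
  join b5 pred b4: b4 stop@b0
  b0: DF=∅
  b1: DF={b3,b4}
  b2: DF={b3}
  b3: DF={b4,b5}
  b4: DF={b5}
  b5: DF=∅

φ for p: defs {b3}
  DF⁺ = {b4,b5}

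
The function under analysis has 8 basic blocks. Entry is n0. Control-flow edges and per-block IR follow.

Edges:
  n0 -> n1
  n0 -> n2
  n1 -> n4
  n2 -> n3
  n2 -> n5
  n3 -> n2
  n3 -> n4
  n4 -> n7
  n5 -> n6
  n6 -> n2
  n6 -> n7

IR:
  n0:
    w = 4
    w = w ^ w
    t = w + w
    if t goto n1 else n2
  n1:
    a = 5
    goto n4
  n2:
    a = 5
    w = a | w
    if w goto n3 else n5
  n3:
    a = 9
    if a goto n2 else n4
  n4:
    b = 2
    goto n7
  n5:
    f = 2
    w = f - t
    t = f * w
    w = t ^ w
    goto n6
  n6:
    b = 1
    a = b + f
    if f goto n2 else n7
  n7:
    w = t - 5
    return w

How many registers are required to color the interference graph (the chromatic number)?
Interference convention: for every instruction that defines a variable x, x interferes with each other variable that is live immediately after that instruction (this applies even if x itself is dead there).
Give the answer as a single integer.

Answer: 4

Working:
def/use:
  n0: def={t,w} ue=∅
  n1: def={a} ue=∅
  n2: def={a,w} ue={w}
  n3: def={a} ue=∅
  n4: def={b} ue=∅
  n5: def={f,t,w} ue={t}
  n6: def={a,b} ue={f}
  n7: def={w} ue={t}

Liveness:
  n0: in=∅ out={t,w}
  n1: in={t} out={t}
  n2: in={t,w} out={t,w}
  n3: in={t,w} out={t,w}
  n4: in={t} out={t}
  n5: in={t} out={f,t,w}
  n6: in={f,t,w} out={t,w}
  n7: in={t} out=∅

Interference:
  a↔{f,t,w}
  b↔{f,t,w}
  f↔{a,b,t,w}
  t↔{a,b,f,w}
  w↔{a,b,f,t}

Registers:
  {a,f,t,w} pairwise interfere (4-clique) ⇒ χ ≥ 4
  assign a→R3 b→R3 f→R0 t→R1 w→R2 — no edge inside a register ⇒ χ ≤ 4
  χ = 4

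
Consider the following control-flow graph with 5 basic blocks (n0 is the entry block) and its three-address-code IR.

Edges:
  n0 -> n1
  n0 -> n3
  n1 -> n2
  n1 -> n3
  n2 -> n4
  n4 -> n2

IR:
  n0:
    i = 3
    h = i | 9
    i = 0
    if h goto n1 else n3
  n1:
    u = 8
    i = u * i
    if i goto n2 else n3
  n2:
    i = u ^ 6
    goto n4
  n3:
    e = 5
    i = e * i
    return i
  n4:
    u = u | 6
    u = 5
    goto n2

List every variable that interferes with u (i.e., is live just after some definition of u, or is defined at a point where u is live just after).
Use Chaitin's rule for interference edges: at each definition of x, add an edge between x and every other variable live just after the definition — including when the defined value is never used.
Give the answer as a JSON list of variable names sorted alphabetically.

def/use:
  n0 def {h,i} use ∅
  n1 def {i,u} use {i}
  n2 def {i} use {u}
  n3 def {e,i} use {i}
  n4 def {u} use {u}

Liveness:
  n0 li=∅ lo={i}
  n1 li={i} lo={i,u}
  n2 li={u} lo={u}
  n3 li={i} lo=∅
  n4 li={u} lo={u}

Interfere edges:
  e: {i}
  h: {i}
  i: {e,h,u}
  u: {i}

N(u) = ["i"]

Answer: ["i"]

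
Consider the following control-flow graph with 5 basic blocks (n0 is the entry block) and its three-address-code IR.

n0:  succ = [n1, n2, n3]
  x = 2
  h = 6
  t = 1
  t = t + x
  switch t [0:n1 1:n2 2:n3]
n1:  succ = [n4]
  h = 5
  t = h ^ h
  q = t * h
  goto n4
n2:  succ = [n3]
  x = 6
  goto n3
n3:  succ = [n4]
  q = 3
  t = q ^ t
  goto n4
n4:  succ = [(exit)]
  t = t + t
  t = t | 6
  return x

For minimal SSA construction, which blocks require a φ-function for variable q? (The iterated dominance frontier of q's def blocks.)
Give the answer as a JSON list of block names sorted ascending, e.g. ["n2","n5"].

Answer: ["n4"]

Working:
idom tree: n1←n0 n2←n0 n3←n0 n4←n0
Dom at joins:
  n3: preds {n0,n2}: {n0} ∩ {n0,n2} = {n0}; idom=n0
  n4: preds {n1,n3}: {n0,n1} ∩ {n0,n3} = {n0}; idom=n0

DF walk-up:
  n3←n0: walk · to n0
  n3←n2: walk n2 to n0
  n4←n1: walk n1 to n0
  n4←n3: walk n3 to n0
  n0 → ∅
  n1 → {n4}
  n2 → {n3}
  n3 → {n4}
  n4 → ∅

φ for q: defs {n1,n3}
  DF⁺ = {n4}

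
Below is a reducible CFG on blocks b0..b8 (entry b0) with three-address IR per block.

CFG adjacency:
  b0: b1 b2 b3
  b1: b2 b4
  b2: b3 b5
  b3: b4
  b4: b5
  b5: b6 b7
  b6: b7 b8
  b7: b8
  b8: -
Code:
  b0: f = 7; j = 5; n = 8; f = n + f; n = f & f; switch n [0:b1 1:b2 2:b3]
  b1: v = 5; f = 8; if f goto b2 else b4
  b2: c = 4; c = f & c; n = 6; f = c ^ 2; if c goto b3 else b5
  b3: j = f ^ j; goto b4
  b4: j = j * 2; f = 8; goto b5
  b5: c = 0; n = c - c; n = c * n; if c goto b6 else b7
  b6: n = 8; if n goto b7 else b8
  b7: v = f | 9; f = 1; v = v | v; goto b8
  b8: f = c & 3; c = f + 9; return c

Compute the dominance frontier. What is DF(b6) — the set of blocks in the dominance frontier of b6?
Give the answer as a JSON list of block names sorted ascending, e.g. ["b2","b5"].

Answer: ["b7", "b8"]

Analysis:
idom tree: b1←b0 b2←b0 b3←b0 b4←b0 b5←b0 b6←b5 b7←b5 b8←b5
Dom∩ at merges:
  b2: preds {b0,b1}: {b0} ∩ {b0,b1} = {b0}; idom=b0
  b3: preds {b0,b2}: {b0} ∩ {b0,b2} = {b0}; idom=b0
  b4: preds {b1,b3}: {b0,b1} ∩ {b0,b3} = {b0}; idom=b0
  b5: preds {b2,b4}: {b0,b2} ∩ {b0,b4} = {b0}; idom=b0
  b7: preds {b5,b6}: {b0,b5} ∩ {b0,b5,b6} = {b0,b5}; idom=b5
  b8: preds {b6,b7}: {b0,b5,b6} ∩ {b0,b5,b7} = {b0,b5}; idom=b5

DF walk-up:
  join b2 pred b0: · stop@b0
  join b2 pred b1: b1 stop@b0
  join b3 pred b0: · stop@b0
  join b3 pred b2: b2 stop@b0
  join b4 pred b1: b1 stop@b0
  join b4 pred b3: b3 stop@b0
  join b5 pred b2: b2 stop@b0
  join b5 pred b4: b4 stop@b0
  join b7 pred b5: · stop@b5
  join b7 pred b6: b6 stop@b5
  join b8 pred b6: b6 stop@b5
  join b8 pred b7: b7 stop@b5
  b0 → ∅
  b1 → {b2,b4}
  b2 → {b3,b5}
  b3 → {b4}
  b4 → {b5}
  b5 → ∅
  b6 → {b7,b8}
  b7 → {b8}
  b8 → ∅

DF(b6) = ["b7", "b8"]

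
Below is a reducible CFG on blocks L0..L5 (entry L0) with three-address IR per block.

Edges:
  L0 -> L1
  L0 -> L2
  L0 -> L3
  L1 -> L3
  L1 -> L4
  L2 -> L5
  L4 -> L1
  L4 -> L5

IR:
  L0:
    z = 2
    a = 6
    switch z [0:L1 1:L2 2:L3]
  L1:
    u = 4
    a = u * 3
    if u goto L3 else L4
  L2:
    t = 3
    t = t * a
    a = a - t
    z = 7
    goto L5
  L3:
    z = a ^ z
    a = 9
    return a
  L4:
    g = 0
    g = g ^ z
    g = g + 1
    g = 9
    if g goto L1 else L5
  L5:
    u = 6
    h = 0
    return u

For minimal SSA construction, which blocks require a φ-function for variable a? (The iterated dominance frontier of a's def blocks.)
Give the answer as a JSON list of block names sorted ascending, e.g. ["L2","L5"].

Answer: ["L1", "L3", "L5"]

Working:
idom tree: L1←L0 L2←L0 L3←L0 L4←L1 L5←L0
Join-block Dom:
  L1: preds {L0,L4}: {L0} ∩ {L0,L1,L4} = {L0}; idom=L0
  L3: preds {L0,L1}: {L0} ∩ {L0,L1} = {L0}; idom=L0
  L5: preds {L2,L4}: {L0,L2} ∩ {L0,L1,L4} = {L0}; idom=L0

Frontier:
  join L1 pred L0: · stop@L0
  join L1 pred L4: L4→L1 stop@L0
  join L3 pred L0: · stop@L0
  join L3 pred L1: L1 stop@L0
  join L5 pred L2: L2 stop@L0
  join L5 pred L4: L4→L1 stop@L0
  L0: DF=∅
  L1: DF={L1,L3,L5}
  L2: DF={L5}
  L3: DF=∅
  L4: DF={L1,L5}
  L5: DF=∅

φ for a: defs {L0,L1,L2,L3}
  DF⁺ = {L1,L3,L5}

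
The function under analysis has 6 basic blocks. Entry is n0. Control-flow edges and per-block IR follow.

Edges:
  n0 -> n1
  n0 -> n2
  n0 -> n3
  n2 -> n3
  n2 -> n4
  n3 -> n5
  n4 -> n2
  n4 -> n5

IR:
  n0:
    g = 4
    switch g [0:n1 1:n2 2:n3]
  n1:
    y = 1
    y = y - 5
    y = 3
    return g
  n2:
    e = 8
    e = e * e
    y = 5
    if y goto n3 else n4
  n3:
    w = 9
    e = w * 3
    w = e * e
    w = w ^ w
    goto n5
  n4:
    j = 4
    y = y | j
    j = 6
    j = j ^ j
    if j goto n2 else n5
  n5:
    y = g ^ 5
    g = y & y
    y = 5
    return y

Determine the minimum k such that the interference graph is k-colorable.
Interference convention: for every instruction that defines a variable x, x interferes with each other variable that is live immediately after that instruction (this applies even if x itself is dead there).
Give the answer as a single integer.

Answer: 3

Analysis:
Block summaries:
  n0: def={g} ue=∅
  n1: def={y} ue={g}
  n2: def={e,y} ue=∅
  n3: def={e,w} ue=∅
  n4: def={j,y} ue={y}
  n5: def={g,y} ue={g}

Backward fixpoint:
  n0: in=∅ out={g}
  n1: in={g} out=∅
  n2: in={g} out={g,y}
  n3: in={g} out={g}
  n4: in={g,y} out={g}
  n5: in={g} out=∅

Conflict graph:
  e — {g}
  g — {e,j,w,y}
  j — {g,y}
  w — {g}
  y — {g,j}

Registers:
  lower bound: {g,j,y} mutually conflict ⇒ χ ≥ 3
  3-colouring: c0={g}  c1={e,j,w}  c2={y}
  χ = 3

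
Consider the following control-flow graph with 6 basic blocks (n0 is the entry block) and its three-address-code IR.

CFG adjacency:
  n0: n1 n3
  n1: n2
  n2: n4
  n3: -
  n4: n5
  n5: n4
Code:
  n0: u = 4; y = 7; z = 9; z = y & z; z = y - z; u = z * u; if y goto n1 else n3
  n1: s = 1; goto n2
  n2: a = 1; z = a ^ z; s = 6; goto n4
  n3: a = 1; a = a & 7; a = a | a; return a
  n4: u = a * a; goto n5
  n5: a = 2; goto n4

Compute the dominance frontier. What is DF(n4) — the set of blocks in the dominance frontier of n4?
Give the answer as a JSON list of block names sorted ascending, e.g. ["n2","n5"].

idom tree: n1←n0 n2←n1 n3←n0 n4←n2 n5←n4
Dom∩ at merges:
  n4: preds {n2,n5}: {n0,n1,n2} ∩ {n0,n1,n2,n4,n5} = {n0,n1,n2}; idom=n2

DF walk-up:
  join n4 pred n2: · stop@n2
  join n4 pred n5: n5→n4 stop@n2
  n0: DF=∅
  n1: DF=∅
  n2: DF=∅
  n3: DF=∅
  n4: DF={n4}
  n5: DF={n4}

DF(n4) = ["n4"]

Answer: ["n4"]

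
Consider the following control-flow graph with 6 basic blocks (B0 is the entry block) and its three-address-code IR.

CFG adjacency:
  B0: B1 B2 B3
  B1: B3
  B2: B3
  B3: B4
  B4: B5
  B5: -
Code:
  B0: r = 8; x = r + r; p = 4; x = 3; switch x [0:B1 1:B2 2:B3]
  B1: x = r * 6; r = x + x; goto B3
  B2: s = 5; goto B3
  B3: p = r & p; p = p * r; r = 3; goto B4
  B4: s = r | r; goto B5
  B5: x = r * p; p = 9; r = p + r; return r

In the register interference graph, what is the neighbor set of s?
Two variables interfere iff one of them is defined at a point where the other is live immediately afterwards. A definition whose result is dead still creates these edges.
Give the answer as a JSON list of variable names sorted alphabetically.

Per-block:
  B0: {p,r,x} / ∅
  B1: {r,x} / {r}
  B2: {s} / ∅
  B3: {p,r} / {p,r}
  B4: {s} / {r}
  B5: {p,r,x} / {p,r}

Live sets:
  B0 li=∅ lo={p,r}
  B1 li={p,r} lo={p,r}
  B2 li={p,r} lo={p,r}
  B3 li={p,r} lo={p,r}
  B4 li={p,r} lo={p,r}
  B5 li={p,r} lo=∅

Interfere edges:
  p: {r,s,x}
  r: {p,s,x}
  s: {p,r}
  x: {p,r}

N(s) = ["p", "r"]

Answer: ["p", "r"]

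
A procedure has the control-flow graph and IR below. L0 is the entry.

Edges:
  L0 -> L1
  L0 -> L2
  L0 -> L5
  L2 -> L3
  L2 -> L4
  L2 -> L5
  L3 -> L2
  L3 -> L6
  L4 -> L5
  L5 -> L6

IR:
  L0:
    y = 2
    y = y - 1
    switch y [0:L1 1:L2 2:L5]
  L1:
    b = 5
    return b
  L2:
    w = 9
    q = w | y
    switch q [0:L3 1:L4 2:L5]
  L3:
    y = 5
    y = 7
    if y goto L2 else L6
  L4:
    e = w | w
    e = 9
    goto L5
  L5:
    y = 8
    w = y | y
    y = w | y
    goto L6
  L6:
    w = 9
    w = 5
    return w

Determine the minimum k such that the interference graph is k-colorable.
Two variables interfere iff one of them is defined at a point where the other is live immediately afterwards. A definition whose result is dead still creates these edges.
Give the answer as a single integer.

Per-block:
  L0 def {y} use ∅
  L1 def {b} use ∅
  L2 def {q,w} use {y}
  L3 def {y} use ∅
  L4 def {e} use {w}
  L5 def {w,y} use ∅
  L6 def {w} use ∅

Backward fixpoint:
  L0: in=∅ out={y}
  L1: in=∅ out=∅
  L2: in={y} out={w}
  L3: in=∅ out={y}
  L4: in={w} out=∅
  L5: in=∅ out=∅
  L6: in=∅ out=∅

Interfere edges:
  b: ∅
  e: ∅
  q: {w}
  w: {q,y}
  y: {w}

Registers:
  lower bound: {q,w} mutually conflict ⇒ χ ≥ 2
  2-colouring: c0={b,e,w}  c1={q,y}
  χ = 2

Answer: 2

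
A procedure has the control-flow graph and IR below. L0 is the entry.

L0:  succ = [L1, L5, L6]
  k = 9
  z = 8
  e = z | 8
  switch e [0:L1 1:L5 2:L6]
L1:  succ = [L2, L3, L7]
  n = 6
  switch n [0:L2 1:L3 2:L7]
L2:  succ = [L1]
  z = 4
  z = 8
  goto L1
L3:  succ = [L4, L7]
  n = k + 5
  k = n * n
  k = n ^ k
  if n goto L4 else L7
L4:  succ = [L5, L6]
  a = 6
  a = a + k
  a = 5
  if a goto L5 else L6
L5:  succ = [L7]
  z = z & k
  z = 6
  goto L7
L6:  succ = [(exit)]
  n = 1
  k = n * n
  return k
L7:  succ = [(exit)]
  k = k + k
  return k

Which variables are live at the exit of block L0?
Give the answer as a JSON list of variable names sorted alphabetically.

def/use:
  L0 def {e,k,z} use ∅
  L1 def {n} use ∅
  L2 def {z} use ∅
  L3 def {k,n} use {k}
  L4 def {a} use {k}
  L5 def {z} use {k,z}
  L6 def {k,n} use ∅
  L7 def {k} use {k}

Backward fixpoint:
  L0: in=∅ out={k,z}
  L1: in={k,z} out={k,z}
  L2: in={k} out={k,z}
  L3: in={k,z} out={k,z}
  L4: in={k,z} out={k,z}
  L5: in={k,z} out={k}
  L6: in=∅ out=∅
  L7: in={k} out=∅

live-out(L0) = ["k", "z"]

Answer: ["k", "z"]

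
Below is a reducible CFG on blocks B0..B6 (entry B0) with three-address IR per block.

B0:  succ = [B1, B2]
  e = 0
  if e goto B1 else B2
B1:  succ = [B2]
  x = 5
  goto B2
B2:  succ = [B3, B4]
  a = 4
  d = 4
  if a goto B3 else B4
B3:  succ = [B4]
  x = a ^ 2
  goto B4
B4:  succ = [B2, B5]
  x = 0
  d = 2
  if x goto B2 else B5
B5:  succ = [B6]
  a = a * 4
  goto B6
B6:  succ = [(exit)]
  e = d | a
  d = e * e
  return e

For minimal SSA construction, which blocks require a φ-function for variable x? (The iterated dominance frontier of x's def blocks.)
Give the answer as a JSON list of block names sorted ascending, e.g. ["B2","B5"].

idom tree: B1←B0 B2←B0 B3←B2 B4←B2 B5←B4 B6←B5
Dom∩ at merges:
  B2: preds {B0,B1,B4}: {B0} ∩ {B0,B1} ∩ {B0,B2,B4} = {B0}; idom=B0
  B4: preds {B2,B3}: {B0,B2} ∩ {B0,B2,B3} = {B0,B2}; idom=B2

DF walk-up:
  join B2 pred B0: · stop@B0
  join B2 pred B1: B1 stop@B0
  join B2 pred B4: B4→B2 stop@B0
  join B4 pred B2: · stop@B2
  join B4 pred B3: B3 stop@B2
  B0 → ∅
  B1 → {B2}
  B2 → {B2}
  B3 → {B4}
  B4 → {B2}
  B5 → ∅
  B6 → ∅

φ for x: defs {B1,B3,B4}
  DF⁺ = {B2,B4}

Answer: ["B2", "B4"]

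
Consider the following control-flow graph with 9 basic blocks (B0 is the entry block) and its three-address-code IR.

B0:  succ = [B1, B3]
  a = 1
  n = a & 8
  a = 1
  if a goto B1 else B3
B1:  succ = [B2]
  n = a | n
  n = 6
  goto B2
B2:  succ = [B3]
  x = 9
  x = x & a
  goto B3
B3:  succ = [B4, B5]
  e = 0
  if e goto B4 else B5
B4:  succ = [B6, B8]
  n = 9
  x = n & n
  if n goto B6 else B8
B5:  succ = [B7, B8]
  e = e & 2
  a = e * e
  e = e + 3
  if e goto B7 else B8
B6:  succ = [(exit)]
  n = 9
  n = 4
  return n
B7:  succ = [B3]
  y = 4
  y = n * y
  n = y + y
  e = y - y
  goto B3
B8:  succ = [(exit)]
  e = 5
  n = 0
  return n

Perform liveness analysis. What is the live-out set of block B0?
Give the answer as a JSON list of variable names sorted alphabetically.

def/use:
  B0 def {a,n} use ∅
  B1 def {n} use {a,n}
  B2 def {x} use {a}
  B3 def {e} use ∅
  B4 def {n,x} use ∅
  B5 def {a,e} use {e}
  B6 def {n} use ∅
  B7 def {e,n,y} use {n}
  B8 def {e,n} use ∅

Liveness:
  live B0: ∅→{a,n}
  live B1: {a,n}→{a,n}
  live B2: {a,n}→{n}
  live B3: {n}→{e,n}
  live B4: ∅→∅
  live B5: {e,n}→{n}
  live B6: ∅→∅
  live B7: {n}→{n}
  live B8: ∅→∅

live-out(B0) = ["a", "n"]

Answer: ["a", "n"]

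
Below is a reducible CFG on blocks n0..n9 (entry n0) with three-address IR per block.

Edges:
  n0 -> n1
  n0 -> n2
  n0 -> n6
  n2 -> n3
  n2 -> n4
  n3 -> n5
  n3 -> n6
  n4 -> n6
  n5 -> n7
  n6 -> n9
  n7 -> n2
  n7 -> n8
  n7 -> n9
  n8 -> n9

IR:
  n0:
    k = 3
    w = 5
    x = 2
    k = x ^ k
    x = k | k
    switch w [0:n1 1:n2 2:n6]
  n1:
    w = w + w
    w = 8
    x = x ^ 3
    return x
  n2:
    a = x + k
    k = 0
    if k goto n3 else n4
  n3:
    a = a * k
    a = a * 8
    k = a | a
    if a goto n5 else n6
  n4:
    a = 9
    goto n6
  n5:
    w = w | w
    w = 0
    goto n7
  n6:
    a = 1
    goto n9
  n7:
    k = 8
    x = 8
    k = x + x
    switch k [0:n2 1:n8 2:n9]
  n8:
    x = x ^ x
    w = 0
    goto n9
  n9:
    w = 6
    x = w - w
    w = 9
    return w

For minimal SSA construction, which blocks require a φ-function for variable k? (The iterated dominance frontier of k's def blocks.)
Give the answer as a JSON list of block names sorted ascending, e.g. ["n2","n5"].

Answer: ["n2", "n6", "n9"]

Derivation:
idom tree: n1←n0 n2←n0 n3←n2 n4←n2 n5←n3 n6←n0 n7←n5 n8←n7 n9←n0
Join-block Dom:
  n2: preds {n0,n7}: {n0} ∩ {n0,n2,n3,n5,n7} = {n0}; idom=n0
  n6: preds {n0,n3,n4}: {n0} ∩ {n0,n2,n3} ∩ {n0,n2,n4} = {n0}; idom=n0
  n9: preds {n6,n7,n8}: {n0,n6} ∩ {n0,n2,n3,n5,n7} ∩ {n0,n2,n3,n5,n7,n8} = {n0}; idom=n0

Frontier:
  n2←n0: walk · to n0
  n2←n7: walk n7→n5→n3→n2 to n0
  n6←n0: walk · to n0
  n6←n3: walk n3→n2 to n0
  n6←n4: walk n4→n2 to n0
  n9←n6: walk n6 to n0
  n9←n7: walk n7→n5→n3→n2 to n0
  n9←n8: walk n8→n7→n5→n3→n2 to n0
  DF(n0)=∅
  DF(n1)=∅
  DF(n2)={n2,n6,n9}
  DF(n3)={n2,n6,n9}
  DF(n4)={n6}
  DF(n5)={n2,n9}
  DF(n6)={n9}
  DF(n7)={n2,n9}
  DF(n8)={n9}
  DF(n9)=∅

φ for k: defs {n0,n2,n3,n7}
  DF⁺ = {n2,n6,n9}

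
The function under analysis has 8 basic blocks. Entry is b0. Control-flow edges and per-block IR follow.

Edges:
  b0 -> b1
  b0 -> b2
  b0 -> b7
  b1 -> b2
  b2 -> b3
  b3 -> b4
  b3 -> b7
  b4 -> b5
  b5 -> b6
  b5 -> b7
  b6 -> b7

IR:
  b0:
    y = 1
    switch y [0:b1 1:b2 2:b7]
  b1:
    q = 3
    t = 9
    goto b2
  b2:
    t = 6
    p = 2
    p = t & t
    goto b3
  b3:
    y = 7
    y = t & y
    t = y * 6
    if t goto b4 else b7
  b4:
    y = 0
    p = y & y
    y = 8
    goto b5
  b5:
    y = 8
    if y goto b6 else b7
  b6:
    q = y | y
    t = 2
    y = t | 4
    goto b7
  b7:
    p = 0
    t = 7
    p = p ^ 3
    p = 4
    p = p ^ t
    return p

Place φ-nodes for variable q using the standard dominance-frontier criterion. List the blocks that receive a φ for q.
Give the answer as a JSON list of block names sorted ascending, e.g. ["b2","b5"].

idom tree: b1←b0 b2←b0 b3←b2 b4←b3 b5←b4 b6←b5 b7←b0
Join-block Dom:
  b2: preds {b0,b1}: {b0} ∩ {b0,b1} = {b0}; idom=b0
  b7: preds {b0,b3,b5,b6}: {b0} ∩ {b0,b2,b3} ∩ {b0,b2,b3,b4,b5} ∩ {b0,b2,b3,b4,b5,b6} = {b0}; idom=b0

DF derivation:
  join b2 pred b0: · stop@b0
  join b2 pred b1: b1 stop@b0
  join b7 pred b0: · stop@b0
  join b7 pred b3: b3→b2 stop@b0
  join b7 pred b5: b5→b4→b3→b2 stop@b0
  join b7 pred b6: b6→b5→b4→b3→b2 stop@b0
  b0 → ∅
  b1 → {b2}
  b2 → {b7}
  b3 → {b7}
  b4 → {b7}
  b5 → {b7}
  b6 → {b7}
  b7 → ∅

φ for q: defs {b1,b6}
  DF⁺ = {b2,b7}

Answer: ["b2", "b7"]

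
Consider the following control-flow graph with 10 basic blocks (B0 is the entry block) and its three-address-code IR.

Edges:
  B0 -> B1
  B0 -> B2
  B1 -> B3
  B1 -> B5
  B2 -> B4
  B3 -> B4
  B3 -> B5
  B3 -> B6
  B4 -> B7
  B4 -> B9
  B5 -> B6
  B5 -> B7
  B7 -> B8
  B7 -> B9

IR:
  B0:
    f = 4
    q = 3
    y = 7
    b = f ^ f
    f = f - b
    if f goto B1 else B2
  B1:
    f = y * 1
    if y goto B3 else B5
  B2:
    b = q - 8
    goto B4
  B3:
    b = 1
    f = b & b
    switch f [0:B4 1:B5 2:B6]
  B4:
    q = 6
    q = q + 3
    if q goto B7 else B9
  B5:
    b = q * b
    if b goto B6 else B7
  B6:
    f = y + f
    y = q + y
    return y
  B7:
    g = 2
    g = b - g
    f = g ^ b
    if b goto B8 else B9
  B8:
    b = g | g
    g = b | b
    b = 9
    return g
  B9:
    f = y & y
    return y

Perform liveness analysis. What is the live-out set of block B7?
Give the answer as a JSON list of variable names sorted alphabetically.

def/use:
  B0 def {b,f,q,y} use ∅
  B1 def {f} use {y}
  B2 def {b} use {q}
  B3 def {b,f} use ∅
  B4 def {q} use ∅
  B5 def {b} use {b,q}
  B6 def {f,y} use {f,q,y}
  B7 def {f,g} use {b}
  B8 def {b,g} use {g}
  B9 def {f} use {y}

Liveness:
  live B0: ∅→{b,q,y}
  live B1: {b,q,y}→{b,f,q,y}
  live B2: {q,y}→{b,y}
  live B3: {q,y}→{b,f,q,y}
  live B4: {b,y}→{b,y}
  live B5: {b,f,q,y}→{b,f,q,y}
  live B6: {f,q,y}→∅
  live B7: {b,y}→{g,y}
  live B8: {g}→∅
  live B9: {y}→∅

live-out(B7) = ["g", "y"]

Answer: ["g", "y"]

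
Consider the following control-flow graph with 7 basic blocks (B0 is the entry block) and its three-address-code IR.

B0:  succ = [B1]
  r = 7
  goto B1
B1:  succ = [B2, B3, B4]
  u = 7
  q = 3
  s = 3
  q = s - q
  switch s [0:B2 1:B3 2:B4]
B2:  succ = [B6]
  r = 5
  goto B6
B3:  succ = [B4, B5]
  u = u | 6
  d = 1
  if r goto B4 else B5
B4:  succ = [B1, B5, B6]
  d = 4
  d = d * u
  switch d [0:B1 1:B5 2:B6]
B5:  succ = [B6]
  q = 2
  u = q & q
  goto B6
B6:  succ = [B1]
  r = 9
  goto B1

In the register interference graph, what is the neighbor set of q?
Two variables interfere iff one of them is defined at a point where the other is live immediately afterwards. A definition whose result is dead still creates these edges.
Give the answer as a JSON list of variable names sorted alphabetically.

Block summaries:
  B0: {r} / ∅
  B1: {q,s,u} / ∅
  B2: {r} / ∅
  B3: {d,u} / {r,u}
  B4: {d} / {u}
  B5: {q,u} / ∅
  B6: {r} / ∅

Live sets:
  B0: in=∅ out={r}
  B1: in={r} out={r,u}
  B2: in=∅ out=∅
  B3: in={r,u} out={r,u}
  B4: in={r,u} out={r}
  B5: in=∅ out=∅
  B6: in=∅ out={r}

Interfere edges:
  d↔{r,u}
  q↔{r,s,u}
  r↔{d,q,s,u}
  s↔{q,r,u}
  u↔{d,q,r,s}

N(q) = ["r", "s", "u"]

Answer: ["r", "s", "u"]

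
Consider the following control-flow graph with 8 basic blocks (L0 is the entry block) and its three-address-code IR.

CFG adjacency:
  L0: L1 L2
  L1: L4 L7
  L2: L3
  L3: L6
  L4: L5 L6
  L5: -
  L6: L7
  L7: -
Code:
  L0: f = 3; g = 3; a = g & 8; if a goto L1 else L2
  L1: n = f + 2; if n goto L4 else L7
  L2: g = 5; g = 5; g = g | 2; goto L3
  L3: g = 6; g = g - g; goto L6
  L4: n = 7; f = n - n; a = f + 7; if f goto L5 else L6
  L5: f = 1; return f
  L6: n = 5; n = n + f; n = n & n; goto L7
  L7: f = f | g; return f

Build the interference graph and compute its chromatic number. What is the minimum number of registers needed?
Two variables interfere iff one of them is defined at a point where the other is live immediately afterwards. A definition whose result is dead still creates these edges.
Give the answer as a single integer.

def/use:
  L0 def {a,f,g} use ∅
  L1 def {n} use {f}
  L2 def {g} use ∅
  L3 def {g} use ∅
  L4 def {a,f,n} use ∅
  L5 def {f} use ∅
  L6 def {n} use {f}
  L7 def {f} use {f,g}

Liveness:
  live L0: ∅→{f,g}
  live L1: {f,g}→{f,g}
  live L2: {f}→{f}
  live L3: {f}→{f,g}
  live L4: {g}→{f,g}
  live L5: ∅→∅
  live L6: {f,g}→{f,g}
  live L7: {f,g}→∅

Conflict graph:
  a: {f,g}
  f: {a,g,n}
  g: {a,f,n}
  n: {f,g}

Registers:
  lower bound: {a,f,g} mutually conflict ⇒ χ ≥ 3
  3-colouring: R0={f}  R1={g}  R2={a,n}
  χ = 3

Answer: 3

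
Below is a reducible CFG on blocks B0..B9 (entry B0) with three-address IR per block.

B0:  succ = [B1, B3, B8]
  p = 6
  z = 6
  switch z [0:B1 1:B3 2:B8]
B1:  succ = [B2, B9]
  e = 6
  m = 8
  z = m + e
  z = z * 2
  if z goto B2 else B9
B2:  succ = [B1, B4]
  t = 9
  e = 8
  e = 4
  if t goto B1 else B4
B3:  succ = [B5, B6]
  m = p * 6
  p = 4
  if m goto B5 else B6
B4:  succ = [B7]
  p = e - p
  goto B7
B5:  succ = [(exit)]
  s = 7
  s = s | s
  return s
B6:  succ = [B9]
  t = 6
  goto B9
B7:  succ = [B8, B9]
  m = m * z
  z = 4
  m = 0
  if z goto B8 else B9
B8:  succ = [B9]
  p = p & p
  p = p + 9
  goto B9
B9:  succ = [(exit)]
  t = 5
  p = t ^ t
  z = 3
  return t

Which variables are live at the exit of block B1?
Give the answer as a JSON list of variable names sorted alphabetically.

Block summaries:
  B0 def {p,z} use ∅
  B1 def {e,m,z} use ∅
  B2 def {e,t} use ∅
  B3 def {m,p} use {p}
  B4 def {p} use {e,p}
  B5 def {s} use ∅
  B6 def {t} use ∅
  B7 def {m,z} use {m,z}
  B8 def {p} use {p}
  B9 def {p,t,z} use ∅

Backward fixpoint:
  B0: in=∅ out={p}
  B1: in={p} out={m,p,z}
  B2: in={m,p,z} out={e,m,p,z}
  B3: in={p} out=∅
  B4: in={e,m,p,z} out={m,p,z}
  B5: in=∅ out=∅
  B6: in=∅ out=∅
  B7: in={m,p,z} out={p}
  B8: in={p} out=∅
  B9: in=∅ out=∅

live-out(B1) = ["m", "p", "z"]

Answer: ["m", "p", "z"]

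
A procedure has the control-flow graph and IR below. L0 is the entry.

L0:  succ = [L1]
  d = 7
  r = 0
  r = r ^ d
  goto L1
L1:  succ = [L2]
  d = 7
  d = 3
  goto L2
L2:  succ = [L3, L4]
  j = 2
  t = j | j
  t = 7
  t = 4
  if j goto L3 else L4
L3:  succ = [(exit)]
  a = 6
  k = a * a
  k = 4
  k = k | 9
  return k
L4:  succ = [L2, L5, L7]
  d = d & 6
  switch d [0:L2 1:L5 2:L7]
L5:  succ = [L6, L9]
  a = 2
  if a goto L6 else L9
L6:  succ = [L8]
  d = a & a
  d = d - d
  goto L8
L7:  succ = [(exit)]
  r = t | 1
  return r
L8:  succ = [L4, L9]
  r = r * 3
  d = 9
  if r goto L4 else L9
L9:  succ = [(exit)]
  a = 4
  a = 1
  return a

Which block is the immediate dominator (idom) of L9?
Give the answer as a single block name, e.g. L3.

idom tree: L1←L0 L2←L1 L3←L2 L4←L2 L5←L4 L6←L5 L7←L4 L8←L6 L9←L5
Dom at joins:
  L2: preds {L1,L4}: {L0,L1} ∩ {L0,L1,L2,L4} = {L0,L1}; idom=L1
  L4: preds {L2,L8}: {L0,L1,L2} ∩ {L0,L1,L2,L4,L5,L6,L8} = {L0,L1,L2}; idom=L2
  L9: preds {L5,L8}: {L0,L1,L2,L4,L5} ∩ {L0,L1,L2,L4,L5,L6,L8} = {L0,L1,L2,L4,L5}; idom=L5

idom(L9) = L5

Answer: L5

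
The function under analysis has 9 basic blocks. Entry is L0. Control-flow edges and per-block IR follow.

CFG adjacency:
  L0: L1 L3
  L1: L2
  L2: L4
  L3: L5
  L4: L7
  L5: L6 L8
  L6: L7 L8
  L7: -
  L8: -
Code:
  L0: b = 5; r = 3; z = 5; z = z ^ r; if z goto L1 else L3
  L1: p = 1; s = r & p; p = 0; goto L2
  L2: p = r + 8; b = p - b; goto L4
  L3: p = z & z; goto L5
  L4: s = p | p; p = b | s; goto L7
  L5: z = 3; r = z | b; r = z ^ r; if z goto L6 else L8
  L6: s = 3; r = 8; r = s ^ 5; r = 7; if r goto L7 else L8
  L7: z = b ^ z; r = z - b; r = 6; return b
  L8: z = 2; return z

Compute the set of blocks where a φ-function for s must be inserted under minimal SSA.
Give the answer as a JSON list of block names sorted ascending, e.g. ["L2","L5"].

Answer: ["L7", "L8"]

Working:
idom tree: L1←L0 L2←L1 L3←L0 L4←L2 L5←L3 L6←L5 L7←L0 L8←L5
Dom at joins:
  L7: preds {L4,L6}: {L0,L1,L2,L4} ∩ {L0,L3,L5,L6} = {L0}; idom=L0
  L8: preds {L5,L6}: {L0,L3,L5} ∩ {L0,L3,L5,L6} = {L0,L3,L5}; idom=L5

Frontier:
  L7←L4: walk L4→L2→L1 to L0
  L7←L6: walk L6→L5→L3 to L0
  L8←L5: walk · to L5
  L8←L6: walk L6 to L5
  L0 → ∅
  L1 → {L7}
  L2 → {L7}
  L3 → {L7}
  L4 → {L7}
  L5 → {L7}
  L6 → {L7,L8}
  L7 → ∅
  L8 → ∅

φ for s: defs {L1,L4,L6}
  DF⁺ = {L7,L8}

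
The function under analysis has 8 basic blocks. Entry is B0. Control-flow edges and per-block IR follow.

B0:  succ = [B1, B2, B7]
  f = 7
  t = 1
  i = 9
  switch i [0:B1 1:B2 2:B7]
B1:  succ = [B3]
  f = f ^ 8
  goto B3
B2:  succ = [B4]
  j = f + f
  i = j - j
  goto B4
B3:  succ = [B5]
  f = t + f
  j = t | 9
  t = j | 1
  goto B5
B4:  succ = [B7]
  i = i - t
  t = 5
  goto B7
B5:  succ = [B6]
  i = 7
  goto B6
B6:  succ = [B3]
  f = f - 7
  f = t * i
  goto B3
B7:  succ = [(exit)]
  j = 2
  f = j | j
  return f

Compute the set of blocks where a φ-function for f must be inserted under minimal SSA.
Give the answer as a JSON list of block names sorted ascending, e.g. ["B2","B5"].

Answer: ["B3"]

Analysis:
idom tree: B1←B0 B2←B0 B3←B1 B4←B2 B5←B3 B6←B5 B7←B0
Dom∩ at merges:
  B3: preds {B1,B6}: {B0,B1} ∩ {B0,B1,B3,B5,B6} = {B0,B1}; idom=B1
  B7: preds {B0,B4}: {B0} ∩ {B0,B2,B4} = {B0}; idom=B0

DF derivation:
  B3←B1: walk · to B1
  B3←B6: walk B6→B5→B3 to B1
  B7←B0: walk · to B0
  B7←B4: walk B4→B2 to B0
  B0 → ∅
  B1 → ∅
  B2 → {B7}
  B3 → {B3}
  B4 → {B7}
  B5 → {B3}
  B6 → {B3}
  B7 → ∅

φ for f: defs {B0,B1,B3,B6,B7}
  DF⁺ = {B3}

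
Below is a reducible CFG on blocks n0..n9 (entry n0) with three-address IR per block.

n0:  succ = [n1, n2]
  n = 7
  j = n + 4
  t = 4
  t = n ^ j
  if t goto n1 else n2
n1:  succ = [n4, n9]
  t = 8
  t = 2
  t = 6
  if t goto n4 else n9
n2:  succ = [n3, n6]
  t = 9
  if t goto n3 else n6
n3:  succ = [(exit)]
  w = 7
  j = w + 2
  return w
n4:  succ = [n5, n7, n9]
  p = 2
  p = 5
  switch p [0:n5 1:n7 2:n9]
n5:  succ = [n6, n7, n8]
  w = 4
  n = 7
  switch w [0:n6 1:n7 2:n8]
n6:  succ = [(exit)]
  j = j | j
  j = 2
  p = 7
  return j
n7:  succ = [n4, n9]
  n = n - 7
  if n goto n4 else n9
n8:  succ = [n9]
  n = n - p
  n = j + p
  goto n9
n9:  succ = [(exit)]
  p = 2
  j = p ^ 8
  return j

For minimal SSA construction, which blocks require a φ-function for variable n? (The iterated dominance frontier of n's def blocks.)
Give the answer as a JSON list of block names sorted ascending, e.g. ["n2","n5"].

idom tree: n1←n0 n2←n0 n3←n2 n4←n1 n5←n4 n6←n0 n7←n4 n8←n5 n9←n1
Dom at joins:
  n4: preds {n1,n7}: {n0,n1} ∩ {n0,n1,n4,n7} = {n0,n1}; idom=n1
  n6: preds {n2,n5}: {n0,n2} ∩ {n0,n1,n4,n5} = {n0}; idom=n0
  n7: preds {n4,n5}: {n0,n1,n4} ∩ {n0,n1,n4,n5} = {n0,n1,n4}; idom=n4
  n9: preds {n1,n4,n7,n8}: {n0,n1} ∩ {n0,n1,n4} ∩ {n0,n1,n4,n7} ∩ {n0,n1,n4,n5,n8} = {n0,n1}; idom=n1

Frontier:
  join n4 pred n1: · stop@n1
  join n4 pred n7: n7→n4 stop@n1
  join n6 pred n2: n2 stop@n0
  join n6 pred n5: n5→n4→n1 stop@n0
  join n7 pred n4: · stop@n4
  join n7 pred n5: n5 stop@n4
  join n9 pred n1: · stop@n1
  join n9 pred n4: n4 stop@n1
  join n9 pred n7: n7→n4 stop@n1
  join n9 pred n8: n8→n5→n4 stop@n1
  n0: DF=∅
  n1: DF={n6}
  n2: DF={n6}
  n3: DF=∅
  n4: DF={n4,n6,n9}
  n5: DF={n6,n7,n9}
  n6: DF=∅
  n7: DF={n4,n9}
  n8: DF={n9}
  n9: DF=∅

φ for n: defs {n0,n5,n7,n8}
  DF⁺ = {n4,n6,n7,n9}

Answer: ["n4", "n6", "n7", "n9"]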